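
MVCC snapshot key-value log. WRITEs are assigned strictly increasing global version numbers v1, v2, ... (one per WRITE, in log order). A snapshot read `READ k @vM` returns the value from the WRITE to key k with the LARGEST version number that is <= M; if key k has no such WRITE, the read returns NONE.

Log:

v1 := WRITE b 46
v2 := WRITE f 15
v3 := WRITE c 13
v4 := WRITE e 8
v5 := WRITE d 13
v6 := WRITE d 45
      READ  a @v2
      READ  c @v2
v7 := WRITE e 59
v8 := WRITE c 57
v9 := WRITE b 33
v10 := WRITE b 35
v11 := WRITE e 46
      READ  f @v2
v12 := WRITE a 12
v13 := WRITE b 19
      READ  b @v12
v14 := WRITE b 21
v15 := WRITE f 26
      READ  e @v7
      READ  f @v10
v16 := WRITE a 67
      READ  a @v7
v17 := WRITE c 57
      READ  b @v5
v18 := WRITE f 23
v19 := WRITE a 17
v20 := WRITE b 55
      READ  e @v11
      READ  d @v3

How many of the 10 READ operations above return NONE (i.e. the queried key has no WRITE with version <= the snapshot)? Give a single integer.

Answer: 4

Derivation:
v1: WRITE b=46  (b history now [(1, 46)])
v2: WRITE f=15  (f history now [(2, 15)])
v3: WRITE c=13  (c history now [(3, 13)])
v4: WRITE e=8  (e history now [(4, 8)])
v5: WRITE d=13  (d history now [(5, 13)])
v6: WRITE d=45  (d history now [(5, 13), (6, 45)])
READ a @v2: history=[] -> no version <= 2 -> NONE
READ c @v2: history=[(3, 13)] -> no version <= 2 -> NONE
v7: WRITE e=59  (e history now [(4, 8), (7, 59)])
v8: WRITE c=57  (c history now [(3, 13), (8, 57)])
v9: WRITE b=33  (b history now [(1, 46), (9, 33)])
v10: WRITE b=35  (b history now [(1, 46), (9, 33), (10, 35)])
v11: WRITE e=46  (e history now [(4, 8), (7, 59), (11, 46)])
READ f @v2: history=[(2, 15)] -> pick v2 -> 15
v12: WRITE a=12  (a history now [(12, 12)])
v13: WRITE b=19  (b history now [(1, 46), (9, 33), (10, 35), (13, 19)])
READ b @v12: history=[(1, 46), (9, 33), (10, 35), (13, 19)] -> pick v10 -> 35
v14: WRITE b=21  (b history now [(1, 46), (9, 33), (10, 35), (13, 19), (14, 21)])
v15: WRITE f=26  (f history now [(2, 15), (15, 26)])
READ e @v7: history=[(4, 8), (7, 59), (11, 46)] -> pick v7 -> 59
READ f @v10: history=[(2, 15), (15, 26)] -> pick v2 -> 15
v16: WRITE a=67  (a history now [(12, 12), (16, 67)])
READ a @v7: history=[(12, 12), (16, 67)] -> no version <= 7 -> NONE
v17: WRITE c=57  (c history now [(3, 13), (8, 57), (17, 57)])
READ b @v5: history=[(1, 46), (9, 33), (10, 35), (13, 19), (14, 21)] -> pick v1 -> 46
v18: WRITE f=23  (f history now [(2, 15), (15, 26), (18, 23)])
v19: WRITE a=17  (a history now [(12, 12), (16, 67), (19, 17)])
v20: WRITE b=55  (b history now [(1, 46), (9, 33), (10, 35), (13, 19), (14, 21), (20, 55)])
READ e @v11: history=[(4, 8), (7, 59), (11, 46)] -> pick v11 -> 46
READ d @v3: history=[(5, 13), (6, 45)] -> no version <= 3 -> NONE
Read results in order: ['NONE', 'NONE', '15', '35', '59', '15', 'NONE', '46', '46', 'NONE']
NONE count = 4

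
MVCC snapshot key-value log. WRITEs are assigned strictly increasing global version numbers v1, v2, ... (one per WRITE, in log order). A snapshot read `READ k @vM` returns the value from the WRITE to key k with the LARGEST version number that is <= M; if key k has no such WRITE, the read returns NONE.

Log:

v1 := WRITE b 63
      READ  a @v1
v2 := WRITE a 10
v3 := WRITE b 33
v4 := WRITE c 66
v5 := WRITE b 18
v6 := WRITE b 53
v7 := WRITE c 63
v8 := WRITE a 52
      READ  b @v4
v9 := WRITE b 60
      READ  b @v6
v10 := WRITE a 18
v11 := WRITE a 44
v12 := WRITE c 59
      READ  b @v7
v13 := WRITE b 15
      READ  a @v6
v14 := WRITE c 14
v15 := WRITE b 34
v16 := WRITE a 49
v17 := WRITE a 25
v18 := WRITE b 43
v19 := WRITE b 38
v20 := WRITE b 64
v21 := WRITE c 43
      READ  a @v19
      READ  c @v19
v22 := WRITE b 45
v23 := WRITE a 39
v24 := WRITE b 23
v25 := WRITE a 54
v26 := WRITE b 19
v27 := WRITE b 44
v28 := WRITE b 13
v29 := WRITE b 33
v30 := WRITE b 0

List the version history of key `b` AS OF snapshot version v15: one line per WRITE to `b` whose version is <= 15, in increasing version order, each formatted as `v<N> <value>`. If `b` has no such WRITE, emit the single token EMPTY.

Answer: v1 63
v3 33
v5 18
v6 53
v9 60
v13 15
v15 34

Derivation:
Scan writes for key=b with version <= 15:
  v1 WRITE b 63 -> keep
  v2 WRITE a 10 -> skip
  v3 WRITE b 33 -> keep
  v4 WRITE c 66 -> skip
  v5 WRITE b 18 -> keep
  v6 WRITE b 53 -> keep
  v7 WRITE c 63 -> skip
  v8 WRITE a 52 -> skip
  v9 WRITE b 60 -> keep
  v10 WRITE a 18 -> skip
  v11 WRITE a 44 -> skip
  v12 WRITE c 59 -> skip
  v13 WRITE b 15 -> keep
  v14 WRITE c 14 -> skip
  v15 WRITE b 34 -> keep
  v16 WRITE a 49 -> skip
  v17 WRITE a 25 -> skip
  v18 WRITE b 43 -> drop (> snap)
  v19 WRITE b 38 -> drop (> snap)
  v20 WRITE b 64 -> drop (> snap)
  v21 WRITE c 43 -> skip
  v22 WRITE b 45 -> drop (> snap)
  v23 WRITE a 39 -> skip
  v24 WRITE b 23 -> drop (> snap)
  v25 WRITE a 54 -> skip
  v26 WRITE b 19 -> drop (> snap)
  v27 WRITE b 44 -> drop (> snap)
  v28 WRITE b 13 -> drop (> snap)
  v29 WRITE b 33 -> drop (> snap)
  v30 WRITE b 0 -> drop (> snap)
Collected: [(1, 63), (3, 33), (5, 18), (6, 53), (9, 60), (13, 15), (15, 34)]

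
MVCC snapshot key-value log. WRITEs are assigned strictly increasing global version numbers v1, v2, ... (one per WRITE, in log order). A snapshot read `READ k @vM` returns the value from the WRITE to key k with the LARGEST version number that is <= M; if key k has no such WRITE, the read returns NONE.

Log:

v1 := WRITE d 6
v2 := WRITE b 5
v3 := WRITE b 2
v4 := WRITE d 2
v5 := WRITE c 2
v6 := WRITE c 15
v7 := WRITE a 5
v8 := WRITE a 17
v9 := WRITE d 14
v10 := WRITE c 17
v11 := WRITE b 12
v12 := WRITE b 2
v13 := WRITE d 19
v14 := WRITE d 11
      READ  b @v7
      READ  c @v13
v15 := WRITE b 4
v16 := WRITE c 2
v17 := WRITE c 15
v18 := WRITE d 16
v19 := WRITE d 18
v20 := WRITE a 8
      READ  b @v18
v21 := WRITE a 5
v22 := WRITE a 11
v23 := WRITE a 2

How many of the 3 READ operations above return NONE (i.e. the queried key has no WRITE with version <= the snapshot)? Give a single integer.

v1: WRITE d=6  (d history now [(1, 6)])
v2: WRITE b=5  (b history now [(2, 5)])
v3: WRITE b=2  (b history now [(2, 5), (3, 2)])
v4: WRITE d=2  (d history now [(1, 6), (4, 2)])
v5: WRITE c=2  (c history now [(5, 2)])
v6: WRITE c=15  (c history now [(5, 2), (6, 15)])
v7: WRITE a=5  (a history now [(7, 5)])
v8: WRITE a=17  (a history now [(7, 5), (8, 17)])
v9: WRITE d=14  (d history now [(1, 6), (4, 2), (9, 14)])
v10: WRITE c=17  (c history now [(5, 2), (6, 15), (10, 17)])
v11: WRITE b=12  (b history now [(2, 5), (3, 2), (11, 12)])
v12: WRITE b=2  (b history now [(2, 5), (3, 2), (11, 12), (12, 2)])
v13: WRITE d=19  (d history now [(1, 6), (4, 2), (9, 14), (13, 19)])
v14: WRITE d=11  (d history now [(1, 6), (4, 2), (9, 14), (13, 19), (14, 11)])
READ b @v7: history=[(2, 5), (3, 2), (11, 12), (12, 2)] -> pick v3 -> 2
READ c @v13: history=[(5, 2), (6, 15), (10, 17)] -> pick v10 -> 17
v15: WRITE b=4  (b history now [(2, 5), (3, 2), (11, 12), (12, 2), (15, 4)])
v16: WRITE c=2  (c history now [(5, 2), (6, 15), (10, 17), (16, 2)])
v17: WRITE c=15  (c history now [(5, 2), (6, 15), (10, 17), (16, 2), (17, 15)])
v18: WRITE d=16  (d history now [(1, 6), (4, 2), (9, 14), (13, 19), (14, 11), (18, 16)])
v19: WRITE d=18  (d history now [(1, 6), (4, 2), (9, 14), (13, 19), (14, 11), (18, 16), (19, 18)])
v20: WRITE a=8  (a history now [(7, 5), (8, 17), (20, 8)])
READ b @v18: history=[(2, 5), (3, 2), (11, 12), (12, 2), (15, 4)] -> pick v15 -> 4
v21: WRITE a=5  (a history now [(7, 5), (8, 17), (20, 8), (21, 5)])
v22: WRITE a=11  (a history now [(7, 5), (8, 17), (20, 8), (21, 5), (22, 11)])
v23: WRITE a=2  (a history now [(7, 5), (8, 17), (20, 8), (21, 5), (22, 11), (23, 2)])
Read results in order: ['2', '17', '4']
NONE count = 0

Answer: 0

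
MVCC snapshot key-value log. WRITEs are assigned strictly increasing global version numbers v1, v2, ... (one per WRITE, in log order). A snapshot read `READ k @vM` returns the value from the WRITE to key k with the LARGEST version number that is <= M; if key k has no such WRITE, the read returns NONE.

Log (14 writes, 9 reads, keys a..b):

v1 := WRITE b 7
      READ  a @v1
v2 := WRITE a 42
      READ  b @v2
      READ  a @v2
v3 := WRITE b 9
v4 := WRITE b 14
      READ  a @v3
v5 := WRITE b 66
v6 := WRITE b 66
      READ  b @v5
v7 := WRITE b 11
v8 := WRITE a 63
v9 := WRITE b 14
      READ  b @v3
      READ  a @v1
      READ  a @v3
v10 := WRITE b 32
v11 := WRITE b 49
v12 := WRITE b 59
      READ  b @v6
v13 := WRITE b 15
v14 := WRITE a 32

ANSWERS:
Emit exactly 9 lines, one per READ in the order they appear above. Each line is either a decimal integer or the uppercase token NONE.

v1: WRITE b=7  (b history now [(1, 7)])
READ a @v1: history=[] -> no version <= 1 -> NONE
v2: WRITE a=42  (a history now [(2, 42)])
READ b @v2: history=[(1, 7)] -> pick v1 -> 7
READ a @v2: history=[(2, 42)] -> pick v2 -> 42
v3: WRITE b=9  (b history now [(1, 7), (3, 9)])
v4: WRITE b=14  (b history now [(1, 7), (3, 9), (4, 14)])
READ a @v3: history=[(2, 42)] -> pick v2 -> 42
v5: WRITE b=66  (b history now [(1, 7), (3, 9), (4, 14), (5, 66)])
v6: WRITE b=66  (b history now [(1, 7), (3, 9), (4, 14), (5, 66), (6, 66)])
READ b @v5: history=[(1, 7), (3, 9), (4, 14), (5, 66), (6, 66)] -> pick v5 -> 66
v7: WRITE b=11  (b history now [(1, 7), (3, 9), (4, 14), (5, 66), (6, 66), (7, 11)])
v8: WRITE a=63  (a history now [(2, 42), (8, 63)])
v9: WRITE b=14  (b history now [(1, 7), (3, 9), (4, 14), (5, 66), (6, 66), (7, 11), (9, 14)])
READ b @v3: history=[(1, 7), (3, 9), (4, 14), (5, 66), (6, 66), (7, 11), (9, 14)] -> pick v3 -> 9
READ a @v1: history=[(2, 42), (8, 63)] -> no version <= 1 -> NONE
READ a @v3: history=[(2, 42), (8, 63)] -> pick v2 -> 42
v10: WRITE b=32  (b history now [(1, 7), (3, 9), (4, 14), (5, 66), (6, 66), (7, 11), (9, 14), (10, 32)])
v11: WRITE b=49  (b history now [(1, 7), (3, 9), (4, 14), (5, 66), (6, 66), (7, 11), (9, 14), (10, 32), (11, 49)])
v12: WRITE b=59  (b history now [(1, 7), (3, 9), (4, 14), (5, 66), (6, 66), (7, 11), (9, 14), (10, 32), (11, 49), (12, 59)])
READ b @v6: history=[(1, 7), (3, 9), (4, 14), (5, 66), (6, 66), (7, 11), (9, 14), (10, 32), (11, 49), (12, 59)] -> pick v6 -> 66
v13: WRITE b=15  (b history now [(1, 7), (3, 9), (4, 14), (5, 66), (6, 66), (7, 11), (9, 14), (10, 32), (11, 49), (12, 59), (13, 15)])
v14: WRITE a=32  (a history now [(2, 42), (8, 63), (14, 32)])

Answer: NONE
7
42
42
66
9
NONE
42
66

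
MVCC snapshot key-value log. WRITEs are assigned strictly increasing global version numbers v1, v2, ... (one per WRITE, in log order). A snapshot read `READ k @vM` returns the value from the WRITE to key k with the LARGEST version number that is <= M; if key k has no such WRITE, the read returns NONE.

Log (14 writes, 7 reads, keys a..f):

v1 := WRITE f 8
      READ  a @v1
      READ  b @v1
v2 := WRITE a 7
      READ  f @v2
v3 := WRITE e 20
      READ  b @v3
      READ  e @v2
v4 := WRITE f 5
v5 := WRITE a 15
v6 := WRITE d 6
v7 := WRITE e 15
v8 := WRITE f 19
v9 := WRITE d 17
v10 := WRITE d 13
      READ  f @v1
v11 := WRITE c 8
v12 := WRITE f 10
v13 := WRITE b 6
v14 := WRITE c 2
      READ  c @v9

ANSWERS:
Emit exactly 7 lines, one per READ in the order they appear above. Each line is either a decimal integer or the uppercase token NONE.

v1: WRITE f=8  (f history now [(1, 8)])
READ a @v1: history=[] -> no version <= 1 -> NONE
READ b @v1: history=[] -> no version <= 1 -> NONE
v2: WRITE a=7  (a history now [(2, 7)])
READ f @v2: history=[(1, 8)] -> pick v1 -> 8
v3: WRITE e=20  (e history now [(3, 20)])
READ b @v3: history=[] -> no version <= 3 -> NONE
READ e @v2: history=[(3, 20)] -> no version <= 2 -> NONE
v4: WRITE f=5  (f history now [(1, 8), (4, 5)])
v5: WRITE a=15  (a history now [(2, 7), (5, 15)])
v6: WRITE d=6  (d history now [(6, 6)])
v7: WRITE e=15  (e history now [(3, 20), (7, 15)])
v8: WRITE f=19  (f history now [(1, 8), (4, 5), (8, 19)])
v9: WRITE d=17  (d history now [(6, 6), (9, 17)])
v10: WRITE d=13  (d history now [(6, 6), (9, 17), (10, 13)])
READ f @v1: history=[(1, 8), (4, 5), (8, 19)] -> pick v1 -> 8
v11: WRITE c=8  (c history now [(11, 8)])
v12: WRITE f=10  (f history now [(1, 8), (4, 5), (8, 19), (12, 10)])
v13: WRITE b=6  (b history now [(13, 6)])
v14: WRITE c=2  (c history now [(11, 8), (14, 2)])
READ c @v9: history=[(11, 8), (14, 2)] -> no version <= 9 -> NONE

Answer: NONE
NONE
8
NONE
NONE
8
NONE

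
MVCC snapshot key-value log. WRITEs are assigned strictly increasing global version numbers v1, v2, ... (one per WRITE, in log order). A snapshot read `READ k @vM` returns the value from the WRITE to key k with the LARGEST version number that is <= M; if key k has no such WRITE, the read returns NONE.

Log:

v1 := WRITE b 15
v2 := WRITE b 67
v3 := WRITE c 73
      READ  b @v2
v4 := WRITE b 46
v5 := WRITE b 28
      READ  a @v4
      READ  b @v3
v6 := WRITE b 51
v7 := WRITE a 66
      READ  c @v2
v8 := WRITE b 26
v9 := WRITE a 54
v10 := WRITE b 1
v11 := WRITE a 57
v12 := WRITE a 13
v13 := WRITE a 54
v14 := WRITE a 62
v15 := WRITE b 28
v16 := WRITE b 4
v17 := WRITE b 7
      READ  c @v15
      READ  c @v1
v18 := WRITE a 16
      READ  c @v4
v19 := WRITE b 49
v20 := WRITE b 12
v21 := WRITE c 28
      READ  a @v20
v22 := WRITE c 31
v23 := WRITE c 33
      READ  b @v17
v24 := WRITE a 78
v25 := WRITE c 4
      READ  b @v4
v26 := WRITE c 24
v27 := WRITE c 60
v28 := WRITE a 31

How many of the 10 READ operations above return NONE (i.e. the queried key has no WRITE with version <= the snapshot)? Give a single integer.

v1: WRITE b=15  (b history now [(1, 15)])
v2: WRITE b=67  (b history now [(1, 15), (2, 67)])
v3: WRITE c=73  (c history now [(3, 73)])
READ b @v2: history=[(1, 15), (2, 67)] -> pick v2 -> 67
v4: WRITE b=46  (b history now [(1, 15), (2, 67), (4, 46)])
v5: WRITE b=28  (b history now [(1, 15), (2, 67), (4, 46), (5, 28)])
READ a @v4: history=[] -> no version <= 4 -> NONE
READ b @v3: history=[(1, 15), (2, 67), (4, 46), (5, 28)] -> pick v2 -> 67
v6: WRITE b=51  (b history now [(1, 15), (2, 67), (4, 46), (5, 28), (6, 51)])
v7: WRITE a=66  (a history now [(7, 66)])
READ c @v2: history=[(3, 73)] -> no version <= 2 -> NONE
v8: WRITE b=26  (b history now [(1, 15), (2, 67), (4, 46), (5, 28), (6, 51), (8, 26)])
v9: WRITE a=54  (a history now [(7, 66), (9, 54)])
v10: WRITE b=1  (b history now [(1, 15), (2, 67), (4, 46), (5, 28), (6, 51), (8, 26), (10, 1)])
v11: WRITE a=57  (a history now [(7, 66), (9, 54), (11, 57)])
v12: WRITE a=13  (a history now [(7, 66), (9, 54), (11, 57), (12, 13)])
v13: WRITE a=54  (a history now [(7, 66), (9, 54), (11, 57), (12, 13), (13, 54)])
v14: WRITE a=62  (a history now [(7, 66), (9, 54), (11, 57), (12, 13), (13, 54), (14, 62)])
v15: WRITE b=28  (b history now [(1, 15), (2, 67), (4, 46), (5, 28), (6, 51), (8, 26), (10, 1), (15, 28)])
v16: WRITE b=4  (b history now [(1, 15), (2, 67), (4, 46), (5, 28), (6, 51), (8, 26), (10, 1), (15, 28), (16, 4)])
v17: WRITE b=7  (b history now [(1, 15), (2, 67), (4, 46), (5, 28), (6, 51), (8, 26), (10, 1), (15, 28), (16, 4), (17, 7)])
READ c @v15: history=[(3, 73)] -> pick v3 -> 73
READ c @v1: history=[(3, 73)] -> no version <= 1 -> NONE
v18: WRITE a=16  (a history now [(7, 66), (9, 54), (11, 57), (12, 13), (13, 54), (14, 62), (18, 16)])
READ c @v4: history=[(3, 73)] -> pick v3 -> 73
v19: WRITE b=49  (b history now [(1, 15), (2, 67), (4, 46), (5, 28), (6, 51), (8, 26), (10, 1), (15, 28), (16, 4), (17, 7), (19, 49)])
v20: WRITE b=12  (b history now [(1, 15), (2, 67), (4, 46), (5, 28), (6, 51), (8, 26), (10, 1), (15, 28), (16, 4), (17, 7), (19, 49), (20, 12)])
v21: WRITE c=28  (c history now [(3, 73), (21, 28)])
READ a @v20: history=[(7, 66), (9, 54), (11, 57), (12, 13), (13, 54), (14, 62), (18, 16)] -> pick v18 -> 16
v22: WRITE c=31  (c history now [(3, 73), (21, 28), (22, 31)])
v23: WRITE c=33  (c history now [(3, 73), (21, 28), (22, 31), (23, 33)])
READ b @v17: history=[(1, 15), (2, 67), (4, 46), (5, 28), (6, 51), (8, 26), (10, 1), (15, 28), (16, 4), (17, 7), (19, 49), (20, 12)] -> pick v17 -> 7
v24: WRITE a=78  (a history now [(7, 66), (9, 54), (11, 57), (12, 13), (13, 54), (14, 62), (18, 16), (24, 78)])
v25: WRITE c=4  (c history now [(3, 73), (21, 28), (22, 31), (23, 33), (25, 4)])
READ b @v4: history=[(1, 15), (2, 67), (4, 46), (5, 28), (6, 51), (8, 26), (10, 1), (15, 28), (16, 4), (17, 7), (19, 49), (20, 12)] -> pick v4 -> 46
v26: WRITE c=24  (c history now [(3, 73), (21, 28), (22, 31), (23, 33), (25, 4), (26, 24)])
v27: WRITE c=60  (c history now [(3, 73), (21, 28), (22, 31), (23, 33), (25, 4), (26, 24), (27, 60)])
v28: WRITE a=31  (a history now [(7, 66), (9, 54), (11, 57), (12, 13), (13, 54), (14, 62), (18, 16), (24, 78), (28, 31)])
Read results in order: ['67', 'NONE', '67', 'NONE', '73', 'NONE', '73', '16', '7', '46']
NONE count = 3

Answer: 3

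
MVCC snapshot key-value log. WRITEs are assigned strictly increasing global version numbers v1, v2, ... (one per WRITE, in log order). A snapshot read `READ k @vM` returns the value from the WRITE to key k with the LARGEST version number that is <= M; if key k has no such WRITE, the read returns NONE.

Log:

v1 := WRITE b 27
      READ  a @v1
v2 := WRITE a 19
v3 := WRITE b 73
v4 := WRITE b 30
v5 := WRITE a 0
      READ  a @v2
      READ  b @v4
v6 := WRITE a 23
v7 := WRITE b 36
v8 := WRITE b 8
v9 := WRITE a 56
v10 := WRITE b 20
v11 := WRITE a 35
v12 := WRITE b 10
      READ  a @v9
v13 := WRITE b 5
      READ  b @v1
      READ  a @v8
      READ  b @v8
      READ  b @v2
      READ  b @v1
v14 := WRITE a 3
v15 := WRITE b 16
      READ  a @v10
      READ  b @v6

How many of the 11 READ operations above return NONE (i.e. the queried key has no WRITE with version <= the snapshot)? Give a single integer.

Answer: 1

Derivation:
v1: WRITE b=27  (b history now [(1, 27)])
READ a @v1: history=[] -> no version <= 1 -> NONE
v2: WRITE a=19  (a history now [(2, 19)])
v3: WRITE b=73  (b history now [(1, 27), (3, 73)])
v4: WRITE b=30  (b history now [(1, 27), (3, 73), (4, 30)])
v5: WRITE a=0  (a history now [(2, 19), (5, 0)])
READ a @v2: history=[(2, 19), (5, 0)] -> pick v2 -> 19
READ b @v4: history=[(1, 27), (3, 73), (4, 30)] -> pick v4 -> 30
v6: WRITE a=23  (a history now [(2, 19), (5, 0), (6, 23)])
v7: WRITE b=36  (b history now [(1, 27), (3, 73), (4, 30), (7, 36)])
v8: WRITE b=8  (b history now [(1, 27), (3, 73), (4, 30), (7, 36), (8, 8)])
v9: WRITE a=56  (a history now [(2, 19), (5, 0), (6, 23), (9, 56)])
v10: WRITE b=20  (b history now [(1, 27), (3, 73), (4, 30), (7, 36), (8, 8), (10, 20)])
v11: WRITE a=35  (a history now [(2, 19), (5, 0), (6, 23), (9, 56), (11, 35)])
v12: WRITE b=10  (b history now [(1, 27), (3, 73), (4, 30), (7, 36), (8, 8), (10, 20), (12, 10)])
READ a @v9: history=[(2, 19), (5, 0), (6, 23), (9, 56), (11, 35)] -> pick v9 -> 56
v13: WRITE b=5  (b history now [(1, 27), (3, 73), (4, 30), (7, 36), (8, 8), (10, 20), (12, 10), (13, 5)])
READ b @v1: history=[(1, 27), (3, 73), (4, 30), (7, 36), (8, 8), (10, 20), (12, 10), (13, 5)] -> pick v1 -> 27
READ a @v8: history=[(2, 19), (5, 0), (6, 23), (9, 56), (11, 35)] -> pick v6 -> 23
READ b @v8: history=[(1, 27), (3, 73), (4, 30), (7, 36), (8, 8), (10, 20), (12, 10), (13, 5)] -> pick v8 -> 8
READ b @v2: history=[(1, 27), (3, 73), (4, 30), (7, 36), (8, 8), (10, 20), (12, 10), (13, 5)] -> pick v1 -> 27
READ b @v1: history=[(1, 27), (3, 73), (4, 30), (7, 36), (8, 8), (10, 20), (12, 10), (13, 5)] -> pick v1 -> 27
v14: WRITE a=3  (a history now [(2, 19), (5, 0), (6, 23), (9, 56), (11, 35), (14, 3)])
v15: WRITE b=16  (b history now [(1, 27), (3, 73), (4, 30), (7, 36), (8, 8), (10, 20), (12, 10), (13, 5), (15, 16)])
READ a @v10: history=[(2, 19), (5, 0), (6, 23), (9, 56), (11, 35), (14, 3)] -> pick v9 -> 56
READ b @v6: history=[(1, 27), (3, 73), (4, 30), (7, 36), (8, 8), (10, 20), (12, 10), (13, 5), (15, 16)] -> pick v4 -> 30
Read results in order: ['NONE', '19', '30', '56', '27', '23', '8', '27', '27', '56', '30']
NONE count = 1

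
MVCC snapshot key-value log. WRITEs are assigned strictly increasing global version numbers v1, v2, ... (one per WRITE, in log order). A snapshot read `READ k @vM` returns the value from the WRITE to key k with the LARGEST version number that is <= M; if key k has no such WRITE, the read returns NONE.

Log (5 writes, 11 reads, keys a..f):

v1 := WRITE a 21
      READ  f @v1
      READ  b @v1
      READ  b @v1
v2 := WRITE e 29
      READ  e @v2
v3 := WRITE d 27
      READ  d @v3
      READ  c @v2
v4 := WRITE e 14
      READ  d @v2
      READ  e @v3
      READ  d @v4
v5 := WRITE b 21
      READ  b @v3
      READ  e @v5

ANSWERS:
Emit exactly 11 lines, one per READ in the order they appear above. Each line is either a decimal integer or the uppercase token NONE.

v1: WRITE a=21  (a history now [(1, 21)])
READ f @v1: history=[] -> no version <= 1 -> NONE
READ b @v1: history=[] -> no version <= 1 -> NONE
READ b @v1: history=[] -> no version <= 1 -> NONE
v2: WRITE e=29  (e history now [(2, 29)])
READ e @v2: history=[(2, 29)] -> pick v2 -> 29
v3: WRITE d=27  (d history now [(3, 27)])
READ d @v3: history=[(3, 27)] -> pick v3 -> 27
READ c @v2: history=[] -> no version <= 2 -> NONE
v4: WRITE e=14  (e history now [(2, 29), (4, 14)])
READ d @v2: history=[(3, 27)] -> no version <= 2 -> NONE
READ e @v3: history=[(2, 29), (4, 14)] -> pick v2 -> 29
READ d @v4: history=[(3, 27)] -> pick v3 -> 27
v5: WRITE b=21  (b history now [(5, 21)])
READ b @v3: history=[(5, 21)] -> no version <= 3 -> NONE
READ e @v5: history=[(2, 29), (4, 14)] -> pick v4 -> 14

Answer: NONE
NONE
NONE
29
27
NONE
NONE
29
27
NONE
14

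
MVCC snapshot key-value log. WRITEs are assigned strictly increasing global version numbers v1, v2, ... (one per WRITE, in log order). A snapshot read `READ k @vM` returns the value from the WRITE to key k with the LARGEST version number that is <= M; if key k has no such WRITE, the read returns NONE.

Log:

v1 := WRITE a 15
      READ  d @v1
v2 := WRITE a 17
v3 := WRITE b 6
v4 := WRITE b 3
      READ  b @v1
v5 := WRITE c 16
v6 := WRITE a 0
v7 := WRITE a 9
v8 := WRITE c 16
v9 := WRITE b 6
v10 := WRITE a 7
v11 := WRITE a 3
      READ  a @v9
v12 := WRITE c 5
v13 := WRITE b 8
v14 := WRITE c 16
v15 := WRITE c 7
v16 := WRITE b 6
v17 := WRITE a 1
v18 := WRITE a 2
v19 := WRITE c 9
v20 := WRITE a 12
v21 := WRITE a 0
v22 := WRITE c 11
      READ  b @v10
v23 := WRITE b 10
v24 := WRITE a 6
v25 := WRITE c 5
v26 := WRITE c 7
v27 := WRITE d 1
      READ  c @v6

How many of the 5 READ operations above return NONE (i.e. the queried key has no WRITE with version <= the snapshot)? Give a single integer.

v1: WRITE a=15  (a history now [(1, 15)])
READ d @v1: history=[] -> no version <= 1 -> NONE
v2: WRITE a=17  (a history now [(1, 15), (2, 17)])
v3: WRITE b=6  (b history now [(3, 6)])
v4: WRITE b=3  (b history now [(3, 6), (4, 3)])
READ b @v1: history=[(3, 6), (4, 3)] -> no version <= 1 -> NONE
v5: WRITE c=16  (c history now [(5, 16)])
v6: WRITE a=0  (a history now [(1, 15), (2, 17), (6, 0)])
v7: WRITE a=9  (a history now [(1, 15), (2, 17), (6, 0), (7, 9)])
v8: WRITE c=16  (c history now [(5, 16), (8, 16)])
v9: WRITE b=6  (b history now [(3, 6), (4, 3), (9, 6)])
v10: WRITE a=7  (a history now [(1, 15), (2, 17), (6, 0), (7, 9), (10, 7)])
v11: WRITE a=3  (a history now [(1, 15), (2, 17), (6, 0), (7, 9), (10, 7), (11, 3)])
READ a @v9: history=[(1, 15), (2, 17), (6, 0), (7, 9), (10, 7), (11, 3)] -> pick v7 -> 9
v12: WRITE c=5  (c history now [(5, 16), (8, 16), (12, 5)])
v13: WRITE b=8  (b history now [(3, 6), (4, 3), (9, 6), (13, 8)])
v14: WRITE c=16  (c history now [(5, 16), (8, 16), (12, 5), (14, 16)])
v15: WRITE c=7  (c history now [(5, 16), (8, 16), (12, 5), (14, 16), (15, 7)])
v16: WRITE b=6  (b history now [(3, 6), (4, 3), (9, 6), (13, 8), (16, 6)])
v17: WRITE a=1  (a history now [(1, 15), (2, 17), (6, 0), (7, 9), (10, 7), (11, 3), (17, 1)])
v18: WRITE a=2  (a history now [(1, 15), (2, 17), (6, 0), (7, 9), (10, 7), (11, 3), (17, 1), (18, 2)])
v19: WRITE c=9  (c history now [(5, 16), (8, 16), (12, 5), (14, 16), (15, 7), (19, 9)])
v20: WRITE a=12  (a history now [(1, 15), (2, 17), (6, 0), (7, 9), (10, 7), (11, 3), (17, 1), (18, 2), (20, 12)])
v21: WRITE a=0  (a history now [(1, 15), (2, 17), (6, 0), (7, 9), (10, 7), (11, 3), (17, 1), (18, 2), (20, 12), (21, 0)])
v22: WRITE c=11  (c history now [(5, 16), (8, 16), (12, 5), (14, 16), (15, 7), (19, 9), (22, 11)])
READ b @v10: history=[(3, 6), (4, 3), (9, 6), (13, 8), (16, 6)] -> pick v9 -> 6
v23: WRITE b=10  (b history now [(3, 6), (4, 3), (9, 6), (13, 8), (16, 6), (23, 10)])
v24: WRITE a=6  (a history now [(1, 15), (2, 17), (6, 0), (7, 9), (10, 7), (11, 3), (17, 1), (18, 2), (20, 12), (21, 0), (24, 6)])
v25: WRITE c=5  (c history now [(5, 16), (8, 16), (12, 5), (14, 16), (15, 7), (19, 9), (22, 11), (25, 5)])
v26: WRITE c=7  (c history now [(5, 16), (8, 16), (12, 5), (14, 16), (15, 7), (19, 9), (22, 11), (25, 5), (26, 7)])
v27: WRITE d=1  (d history now [(27, 1)])
READ c @v6: history=[(5, 16), (8, 16), (12, 5), (14, 16), (15, 7), (19, 9), (22, 11), (25, 5), (26, 7)] -> pick v5 -> 16
Read results in order: ['NONE', 'NONE', '9', '6', '16']
NONE count = 2

Answer: 2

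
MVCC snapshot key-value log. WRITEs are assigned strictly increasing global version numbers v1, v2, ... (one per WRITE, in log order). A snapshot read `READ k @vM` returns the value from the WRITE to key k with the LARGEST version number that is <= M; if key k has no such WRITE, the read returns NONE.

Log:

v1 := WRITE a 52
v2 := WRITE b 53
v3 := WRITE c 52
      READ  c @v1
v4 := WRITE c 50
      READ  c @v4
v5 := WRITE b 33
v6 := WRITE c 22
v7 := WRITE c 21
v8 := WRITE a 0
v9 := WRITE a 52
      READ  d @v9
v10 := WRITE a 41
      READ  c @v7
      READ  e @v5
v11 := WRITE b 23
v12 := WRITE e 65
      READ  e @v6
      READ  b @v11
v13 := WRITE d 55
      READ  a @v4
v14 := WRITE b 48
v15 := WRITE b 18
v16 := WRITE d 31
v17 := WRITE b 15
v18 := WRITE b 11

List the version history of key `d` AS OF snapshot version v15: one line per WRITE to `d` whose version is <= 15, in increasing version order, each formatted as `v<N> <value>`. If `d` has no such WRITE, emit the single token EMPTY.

Answer: v13 55

Derivation:
Scan writes for key=d with version <= 15:
  v1 WRITE a 52 -> skip
  v2 WRITE b 53 -> skip
  v3 WRITE c 52 -> skip
  v4 WRITE c 50 -> skip
  v5 WRITE b 33 -> skip
  v6 WRITE c 22 -> skip
  v7 WRITE c 21 -> skip
  v8 WRITE a 0 -> skip
  v9 WRITE a 52 -> skip
  v10 WRITE a 41 -> skip
  v11 WRITE b 23 -> skip
  v12 WRITE e 65 -> skip
  v13 WRITE d 55 -> keep
  v14 WRITE b 48 -> skip
  v15 WRITE b 18 -> skip
  v16 WRITE d 31 -> drop (> snap)
  v17 WRITE b 15 -> skip
  v18 WRITE b 11 -> skip
Collected: [(13, 55)]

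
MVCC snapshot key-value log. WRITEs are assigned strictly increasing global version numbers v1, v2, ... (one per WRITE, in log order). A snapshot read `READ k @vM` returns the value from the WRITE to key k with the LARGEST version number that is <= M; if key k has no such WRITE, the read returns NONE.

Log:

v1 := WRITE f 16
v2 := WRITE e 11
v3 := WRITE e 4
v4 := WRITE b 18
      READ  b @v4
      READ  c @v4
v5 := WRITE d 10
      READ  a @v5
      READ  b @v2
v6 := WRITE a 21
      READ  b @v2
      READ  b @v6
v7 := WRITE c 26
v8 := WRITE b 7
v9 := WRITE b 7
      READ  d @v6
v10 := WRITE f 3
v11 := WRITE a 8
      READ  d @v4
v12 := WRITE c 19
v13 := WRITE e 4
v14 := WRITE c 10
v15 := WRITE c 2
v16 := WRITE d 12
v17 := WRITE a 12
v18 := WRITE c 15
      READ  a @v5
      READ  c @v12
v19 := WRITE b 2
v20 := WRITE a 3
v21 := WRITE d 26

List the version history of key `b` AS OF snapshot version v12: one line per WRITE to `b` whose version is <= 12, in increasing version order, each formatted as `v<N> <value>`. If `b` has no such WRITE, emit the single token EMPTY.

Scan writes for key=b with version <= 12:
  v1 WRITE f 16 -> skip
  v2 WRITE e 11 -> skip
  v3 WRITE e 4 -> skip
  v4 WRITE b 18 -> keep
  v5 WRITE d 10 -> skip
  v6 WRITE a 21 -> skip
  v7 WRITE c 26 -> skip
  v8 WRITE b 7 -> keep
  v9 WRITE b 7 -> keep
  v10 WRITE f 3 -> skip
  v11 WRITE a 8 -> skip
  v12 WRITE c 19 -> skip
  v13 WRITE e 4 -> skip
  v14 WRITE c 10 -> skip
  v15 WRITE c 2 -> skip
  v16 WRITE d 12 -> skip
  v17 WRITE a 12 -> skip
  v18 WRITE c 15 -> skip
  v19 WRITE b 2 -> drop (> snap)
  v20 WRITE a 3 -> skip
  v21 WRITE d 26 -> skip
Collected: [(4, 18), (8, 7), (9, 7)]

Answer: v4 18
v8 7
v9 7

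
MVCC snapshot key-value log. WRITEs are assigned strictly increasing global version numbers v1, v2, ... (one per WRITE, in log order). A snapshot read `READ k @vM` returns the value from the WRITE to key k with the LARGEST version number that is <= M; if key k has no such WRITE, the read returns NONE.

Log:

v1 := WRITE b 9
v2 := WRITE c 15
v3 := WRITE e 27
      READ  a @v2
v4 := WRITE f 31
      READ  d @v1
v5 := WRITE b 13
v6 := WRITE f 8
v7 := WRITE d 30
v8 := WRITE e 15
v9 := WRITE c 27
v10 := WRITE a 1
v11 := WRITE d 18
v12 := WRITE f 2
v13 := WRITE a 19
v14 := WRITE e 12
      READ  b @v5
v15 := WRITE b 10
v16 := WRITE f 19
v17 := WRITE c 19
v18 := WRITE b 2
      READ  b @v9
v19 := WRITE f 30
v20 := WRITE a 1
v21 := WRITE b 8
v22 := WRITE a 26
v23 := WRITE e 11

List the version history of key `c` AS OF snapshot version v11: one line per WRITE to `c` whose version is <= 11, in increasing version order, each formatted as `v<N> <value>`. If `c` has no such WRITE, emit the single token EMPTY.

Scan writes for key=c with version <= 11:
  v1 WRITE b 9 -> skip
  v2 WRITE c 15 -> keep
  v3 WRITE e 27 -> skip
  v4 WRITE f 31 -> skip
  v5 WRITE b 13 -> skip
  v6 WRITE f 8 -> skip
  v7 WRITE d 30 -> skip
  v8 WRITE e 15 -> skip
  v9 WRITE c 27 -> keep
  v10 WRITE a 1 -> skip
  v11 WRITE d 18 -> skip
  v12 WRITE f 2 -> skip
  v13 WRITE a 19 -> skip
  v14 WRITE e 12 -> skip
  v15 WRITE b 10 -> skip
  v16 WRITE f 19 -> skip
  v17 WRITE c 19 -> drop (> snap)
  v18 WRITE b 2 -> skip
  v19 WRITE f 30 -> skip
  v20 WRITE a 1 -> skip
  v21 WRITE b 8 -> skip
  v22 WRITE a 26 -> skip
  v23 WRITE e 11 -> skip
Collected: [(2, 15), (9, 27)]

Answer: v2 15
v9 27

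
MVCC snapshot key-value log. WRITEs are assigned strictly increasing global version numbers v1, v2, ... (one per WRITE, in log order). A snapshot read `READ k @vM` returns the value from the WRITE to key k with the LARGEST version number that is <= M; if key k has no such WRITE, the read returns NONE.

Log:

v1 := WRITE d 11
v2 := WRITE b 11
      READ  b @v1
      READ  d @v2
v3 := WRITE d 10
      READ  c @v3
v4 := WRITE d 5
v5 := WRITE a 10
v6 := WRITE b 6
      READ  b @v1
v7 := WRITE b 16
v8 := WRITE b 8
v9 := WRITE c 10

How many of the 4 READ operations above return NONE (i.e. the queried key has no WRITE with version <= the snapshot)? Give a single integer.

v1: WRITE d=11  (d history now [(1, 11)])
v2: WRITE b=11  (b history now [(2, 11)])
READ b @v1: history=[(2, 11)] -> no version <= 1 -> NONE
READ d @v2: history=[(1, 11)] -> pick v1 -> 11
v3: WRITE d=10  (d history now [(1, 11), (3, 10)])
READ c @v3: history=[] -> no version <= 3 -> NONE
v4: WRITE d=5  (d history now [(1, 11), (3, 10), (4, 5)])
v5: WRITE a=10  (a history now [(5, 10)])
v6: WRITE b=6  (b history now [(2, 11), (6, 6)])
READ b @v1: history=[(2, 11), (6, 6)] -> no version <= 1 -> NONE
v7: WRITE b=16  (b history now [(2, 11), (6, 6), (7, 16)])
v8: WRITE b=8  (b history now [(2, 11), (6, 6), (7, 16), (8, 8)])
v9: WRITE c=10  (c history now [(9, 10)])
Read results in order: ['NONE', '11', 'NONE', 'NONE']
NONE count = 3

Answer: 3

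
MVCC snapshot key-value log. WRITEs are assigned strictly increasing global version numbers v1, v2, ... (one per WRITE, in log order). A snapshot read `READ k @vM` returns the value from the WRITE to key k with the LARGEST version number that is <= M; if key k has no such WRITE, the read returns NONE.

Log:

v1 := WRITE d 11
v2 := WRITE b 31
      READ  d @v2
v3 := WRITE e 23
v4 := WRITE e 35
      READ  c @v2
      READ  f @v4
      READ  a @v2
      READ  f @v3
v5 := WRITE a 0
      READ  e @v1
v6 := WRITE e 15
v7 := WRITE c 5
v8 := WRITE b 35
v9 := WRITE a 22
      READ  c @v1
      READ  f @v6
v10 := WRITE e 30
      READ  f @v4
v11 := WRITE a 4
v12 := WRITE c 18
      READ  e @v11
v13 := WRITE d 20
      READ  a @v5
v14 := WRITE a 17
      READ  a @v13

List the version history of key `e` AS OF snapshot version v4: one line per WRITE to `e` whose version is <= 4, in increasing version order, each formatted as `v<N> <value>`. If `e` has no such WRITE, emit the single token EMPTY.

Scan writes for key=e with version <= 4:
  v1 WRITE d 11 -> skip
  v2 WRITE b 31 -> skip
  v3 WRITE e 23 -> keep
  v4 WRITE e 35 -> keep
  v5 WRITE a 0 -> skip
  v6 WRITE e 15 -> drop (> snap)
  v7 WRITE c 5 -> skip
  v8 WRITE b 35 -> skip
  v9 WRITE a 22 -> skip
  v10 WRITE e 30 -> drop (> snap)
  v11 WRITE a 4 -> skip
  v12 WRITE c 18 -> skip
  v13 WRITE d 20 -> skip
  v14 WRITE a 17 -> skip
Collected: [(3, 23), (4, 35)]

Answer: v3 23
v4 35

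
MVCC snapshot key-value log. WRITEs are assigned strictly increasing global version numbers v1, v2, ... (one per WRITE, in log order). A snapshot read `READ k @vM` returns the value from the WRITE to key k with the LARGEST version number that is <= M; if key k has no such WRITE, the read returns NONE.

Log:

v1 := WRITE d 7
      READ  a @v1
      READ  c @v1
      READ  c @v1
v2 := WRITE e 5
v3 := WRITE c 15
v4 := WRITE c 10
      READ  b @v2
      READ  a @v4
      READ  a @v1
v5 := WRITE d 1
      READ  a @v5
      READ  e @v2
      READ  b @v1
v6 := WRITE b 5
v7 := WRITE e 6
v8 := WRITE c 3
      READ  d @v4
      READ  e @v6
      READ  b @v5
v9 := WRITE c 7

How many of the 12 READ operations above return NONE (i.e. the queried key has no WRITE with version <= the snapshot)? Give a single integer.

Answer: 9

Derivation:
v1: WRITE d=7  (d history now [(1, 7)])
READ a @v1: history=[] -> no version <= 1 -> NONE
READ c @v1: history=[] -> no version <= 1 -> NONE
READ c @v1: history=[] -> no version <= 1 -> NONE
v2: WRITE e=5  (e history now [(2, 5)])
v3: WRITE c=15  (c history now [(3, 15)])
v4: WRITE c=10  (c history now [(3, 15), (4, 10)])
READ b @v2: history=[] -> no version <= 2 -> NONE
READ a @v4: history=[] -> no version <= 4 -> NONE
READ a @v1: history=[] -> no version <= 1 -> NONE
v5: WRITE d=1  (d history now [(1, 7), (5, 1)])
READ a @v5: history=[] -> no version <= 5 -> NONE
READ e @v2: history=[(2, 5)] -> pick v2 -> 5
READ b @v1: history=[] -> no version <= 1 -> NONE
v6: WRITE b=5  (b history now [(6, 5)])
v7: WRITE e=6  (e history now [(2, 5), (7, 6)])
v8: WRITE c=3  (c history now [(3, 15), (4, 10), (8, 3)])
READ d @v4: history=[(1, 7), (5, 1)] -> pick v1 -> 7
READ e @v6: history=[(2, 5), (7, 6)] -> pick v2 -> 5
READ b @v5: history=[(6, 5)] -> no version <= 5 -> NONE
v9: WRITE c=7  (c history now [(3, 15), (4, 10), (8, 3), (9, 7)])
Read results in order: ['NONE', 'NONE', 'NONE', 'NONE', 'NONE', 'NONE', 'NONE', '5', 'NONE', '7', '5', 'NONE']
NONE count = 9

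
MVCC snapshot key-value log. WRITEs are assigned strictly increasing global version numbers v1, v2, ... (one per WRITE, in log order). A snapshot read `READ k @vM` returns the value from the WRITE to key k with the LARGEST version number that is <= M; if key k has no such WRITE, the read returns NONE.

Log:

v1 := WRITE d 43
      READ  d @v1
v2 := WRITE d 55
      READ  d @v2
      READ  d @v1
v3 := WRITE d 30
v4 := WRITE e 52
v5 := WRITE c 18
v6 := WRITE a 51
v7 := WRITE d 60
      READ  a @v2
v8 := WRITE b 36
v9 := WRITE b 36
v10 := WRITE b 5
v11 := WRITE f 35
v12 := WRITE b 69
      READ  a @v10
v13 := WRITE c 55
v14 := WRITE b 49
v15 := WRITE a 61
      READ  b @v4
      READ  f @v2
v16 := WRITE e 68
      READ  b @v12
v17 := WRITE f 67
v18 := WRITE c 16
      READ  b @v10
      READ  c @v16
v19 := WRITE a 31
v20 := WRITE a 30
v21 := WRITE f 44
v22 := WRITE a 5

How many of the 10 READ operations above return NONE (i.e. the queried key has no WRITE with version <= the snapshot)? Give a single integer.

v1: WRITE d=43  (d history now [(1, 43)])
READ d @v1: history=[(1, 43)] -> pick v1 -> 43
v2: WRITE d=55  (d history now [(1, 43), (2, 55)])
READ d @v2: history=[(1, 43), (2, 55)] -> pick v2 -> 55
READ d @v1: history=[(1, 43), (2, 55)] -> pick v1 -> 43
v3: WRITE d=30  (d history now [(1, 43), (2, 55), (3, 30)])
v4: WRITE e=52  (e history now [(4, 52)])
v5: WRITE c=18  (c history now [(5, 18)])
v6: WRITE a=51  (a history now [(6, 51)])
v7: WRITE d=60  (d history now [(1, 43), (2, 55), (3, 30), (7, 60)])
READ a @v2: history=[(6, 51)] -> no version <= 2 -> NONE
v8: WRITE b=36  (b history now [(8, 36)])
v9: WRITE b=36  (b history now [(8, 36), (9, 36)])
v10: WRITE b=5  (b history now [(8, 36), (9, 36), (10, 5)])
v11: WRITE f=35  (f history now [(11, 35)])
v12: WRITE b=69  (b history now [(8, 36), (9, 36), (10, 5), (12, 69)])
READ a @v10: history=[(6, 51)] -> pick v6 -> 51
v13: WRITE c=55  (c history now [(5, 18), (13, 55)])
v14: WRITE b=49  (b history now [(8, 36), (9, 36), (10, 5), (12, 69), (14, 49)])
v15: WRITE a=61  (a history now [(6, 51), (15, 61)])
READ b @v4: history=[(8, 36), (9, 36), (10, 5), (12, 69), (14, 49)] -> no version <= 4 -> NONE
READ f @v2: history=[(11, 35)] -> no version <= 2 -> NONE
v16: WRITE e=68  (e history now [(4, 52), (16, 68)])
READ b @v12: history=[(8, 36), (9, 36), (10, 5), (12, 69), (14, 49)] -> pick v12 -> 69
v17: WRITE f=67  (f history now [(11, 35), (17, 67)])
v18: WRITE c=16  (c history now [(5, 18), (13, 55), (18, 16)])
READ b @v10: history=[(8, 36), (9, 36), (10, 5), (12, 69), (14, 49)] -> pick v10 -> 5
READ c @v16: history=[(5, 18), (13, 55), (18, 16)] -> pick v13 -> 55
v19: WRITE a=31  (a history now [(6, 51), (15, 61), (19, 31)])
v20: WRITE a=30  (a history now [(6, 51), (15, 61), (19, 31), (20, 30)])
v21: WRITE f=44  (f history now [(11, 35), (17, 67), (21, 44)])
v22: WRITE a=5  (a history now [(6, 51), (15, 61), (19, 31), (20, 30), (22, 5)])
Read results in order: ['43', '55', '43', 'NONE', '51', 'NONE', 'NONE', '69', '5', '55']
NONE count = 3

Answer: 3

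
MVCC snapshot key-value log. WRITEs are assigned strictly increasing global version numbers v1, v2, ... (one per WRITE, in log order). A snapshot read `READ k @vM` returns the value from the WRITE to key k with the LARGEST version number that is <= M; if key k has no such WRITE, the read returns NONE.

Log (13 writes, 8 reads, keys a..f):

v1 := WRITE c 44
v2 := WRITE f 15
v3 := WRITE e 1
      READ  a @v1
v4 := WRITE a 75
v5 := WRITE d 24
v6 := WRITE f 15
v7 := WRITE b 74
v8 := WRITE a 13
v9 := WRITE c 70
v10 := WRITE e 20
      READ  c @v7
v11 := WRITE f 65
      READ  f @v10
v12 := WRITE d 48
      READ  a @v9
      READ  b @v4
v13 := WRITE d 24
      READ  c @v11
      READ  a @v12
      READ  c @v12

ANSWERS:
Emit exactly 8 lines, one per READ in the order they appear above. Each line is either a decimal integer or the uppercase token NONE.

v1: WRITE c=44  (c history now [(1, 44)])
v2: WRITE f=15  (f history now [(2, 15)])
v3: WRITE e=1  (e history now [(3, 1)])
READ a @v1: history=[] -> no version <= 1 -> NONE
v4: WRITE a=75  (a history now [(4, 75)])
v5: WRITE d=24  (d history now [(5, 24)])
v6: WRITE f=15  (f history now [(2, 15), (6, 15)])
v7: WRITE b=74  (b history now [(7, 74)])
v8: WRITE a=13  (a history now [(4, 75), (8, 13)])
v9: WRITE c=70  (c history now [(1, 44), (9, 70)])
v10: WRITE e=20  (e history now [(3, 1), (10, 20)])
READ c @v7: history=[(1, 44), (9, 70)] -> pick v1 -> 44
v11: WRITE f=65  (f history now [(2, 15), (6, 15), (11, 65)])
READ f @v10: history=[(2, 15), (6, 15), (11, 65)] -> pick v6 -> 15
v12: WRITE d=48  (d history now [(5, 24), (12, 48)])
READ a @v9: history=[(4, 75), (8, 13)] -> pick v8 -> 13
READ b @v4: history=[(7, 74)] -> no version <= 4 -> NONE
v13: WRITE d=24  (d history now [(5, 24), (12, 48), (13, 24)])
READ c @v11: history=[(1, 44), (9, 70)] -> pick v9 -> 70
READ a @v12: history=[(4, 75), (8, 13)] -> pick v8 -> 13
READ c @v12: history=[(1, 44), (9, 70)] -> pick v9 -> 70

Answer: NONE
44
15
13
NONE
70
13
70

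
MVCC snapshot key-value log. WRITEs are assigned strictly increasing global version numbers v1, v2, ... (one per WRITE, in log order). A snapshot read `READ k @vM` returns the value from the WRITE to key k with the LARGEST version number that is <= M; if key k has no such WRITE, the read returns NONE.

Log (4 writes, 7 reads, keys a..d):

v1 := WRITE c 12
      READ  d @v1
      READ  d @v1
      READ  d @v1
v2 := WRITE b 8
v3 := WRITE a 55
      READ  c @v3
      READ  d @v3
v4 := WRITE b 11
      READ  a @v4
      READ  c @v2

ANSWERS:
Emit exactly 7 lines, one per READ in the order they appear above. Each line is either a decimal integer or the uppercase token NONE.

Answer: NONE
NONE
NONE
12
NONE
55
12

Derivation:
v1: WRITE c=12  (c history now [(1, 12)])
READ d @v1: history=[] -> no version <= 1 -> NONE
READ d @v1: history=[] -> no version <= 1 -> NONE
READ d @v1: history=[] -> no version <= 1 -> NONE
v2: WRITE b=8  (b history now [(2, 8)])
v3: WRITE a=55  (a history now [(3, 55)])
READ c @v3: history=[(1, 12)] -> pick v1 -> 12
READ d @v3: history=[] -> no version <= 3 -> NONE
v4: WRITE b=11  (b history now [(2, 8), (4, 11)])
READ a @v4: history=[(3, 55)] -> pick v3 -> 55
READ c @v2: history=[(1, 12)] -> pick v1 -> 12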